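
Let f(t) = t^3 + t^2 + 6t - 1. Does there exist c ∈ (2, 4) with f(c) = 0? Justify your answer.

f(2) = 23 and f(4) = 103, both positive.
f'(t) = 3t^2 + 2t + 6 has discriminant 2² − 4·3·6 = -68 < 0, so f' has no real roots and is positive for every real t.
Hence f is strictly increasing on ℝ, and in particular on [2, 4]. A strictly monotone function with same-sign endpoint values stays positive on the whole interval, so f has no zero in (2, 4).

No.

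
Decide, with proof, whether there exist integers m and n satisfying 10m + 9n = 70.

m = 7, n = 0

10 and 9 are coprime, so 10m + 9n ranges over all of ℤ.
Dividing repeatedly: 10 = 1·9 + 1, 9 = 9·1 + 0.
Unwinding: 1 = 10 − 1·9, i.e. 10·1 + 9·(-1) = 1.
Scaling by 70 gives the particular solution (m, n) = (70, -70).
The general solution is m = 70 + 9k, n = -70 − 10k; taking k = -7 gives the smaller pair m = 7, n = 0.
Indeed 10·7 + 9·0 = 70 + 0 = 70.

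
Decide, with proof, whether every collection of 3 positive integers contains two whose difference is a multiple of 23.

No, the set {103, 104, 105} is a counterexample.

Consider the 3 integers 103, 104, 105. They lie in distinct residue classes modulo 23, since 3 ≤ 23.
Any two of them differ by at most 2 < 23 and by at least 1, so no difference is a multiple of 23.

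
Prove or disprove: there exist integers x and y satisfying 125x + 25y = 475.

gcd(125, 25) = 25, and 25 divides 475, so integer solutions exist.
Dividing through by 25 reduces the equation to 5x + 1y = 19.
With a unit coefficient on y, (x, y) = (0, 19) is an immediate solution.
Indeed 125·0 + 25·19 = 0 + 475 = 475.

x = 0, y = 19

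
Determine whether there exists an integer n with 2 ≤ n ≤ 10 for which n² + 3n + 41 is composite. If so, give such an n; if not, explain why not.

At n = 2: 2² + 3·2 + 41 = 51 = 3·17, which is composite.

n = 2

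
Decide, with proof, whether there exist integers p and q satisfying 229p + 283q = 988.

Since gcd(229, 283) = 1, every integer is an integer combination of 229 and 283.
Euclidean algorithm: 283 = 1·229 + 54, 229 = 4·54 + 13, 54 = 4·13 + 2, 13 = 6·2 + 1, 2 = 2·1 + 0.
Unwinding: 1 = 13 − 6·2 = 13 − 6·(54 − 4·13) = −6·54 + 25·13 = −6·54 + 25·(229 − 4·54) = 25·229 − 106·54 = 25·229 − 106·(283 − 1·229) = −106·283 + 131·229, i.e. 229·131 + 283·(-106) = 1.
Scaling by 988 gives the particular solution (p, q) = (129428, -104728).
The general solution is p = 129428 + 283k, q = -104728 − 229k; taking k = -457 gives the smaller pair p = 97, q = -75.
Indeed 229·97 + 283·(-75) = 22213 − 21225 = 988.

p = 97, q = -75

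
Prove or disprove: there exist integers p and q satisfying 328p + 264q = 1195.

No, no such integers exist.

Any value of 328p + 264q is a multiple of gcd(328, 264) = 8.
But 1195 = 8·149 + 3, so 8 ∤ 1195.
Hence no integers p, q satisfy the equation.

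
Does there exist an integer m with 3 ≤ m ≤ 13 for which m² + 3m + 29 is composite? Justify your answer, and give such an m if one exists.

At m = 12: 12² + 3·12 + 29 = 209 = 11·19, which is composite.

m = 12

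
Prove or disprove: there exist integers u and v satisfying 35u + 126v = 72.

There are no such integers.

Both 35 and 126 are divisible by gcd(35, 126) = 7, hence so is any combination 35u + 126v.
But 72 = 7·10 + 2, so 7 ∤ 72.
Hence no integers u, v satisfy the equation.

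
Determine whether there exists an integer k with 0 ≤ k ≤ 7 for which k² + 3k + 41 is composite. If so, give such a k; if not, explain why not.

At k = 7: 7² + 3·7 + 41 = 111 = 3·37, which is composite.

k = 7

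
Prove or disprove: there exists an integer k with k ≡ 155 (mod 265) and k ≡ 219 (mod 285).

No such integer exists.

Both moduli are multiples of 5 = gcd(265, 285), so any solution would satisfy k ≡ 155 and k ≡ 219 modulo 5 simultaneously.
However 155 ≡ 0 and 219 ≡ 4 (mod 5), and 0 ≠ 4.
So no integer satisfies both congruences.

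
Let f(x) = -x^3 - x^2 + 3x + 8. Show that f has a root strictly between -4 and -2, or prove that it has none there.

f has no root in that interval.

f(-4) = 44 and f(-2) = 6, both positive, so a sign-change argument is unavailable; we show f keeps this sign on the whole interval.
Substitute x = -2 − u, where 0 < u < 2 on the interval. Expanding, f(-2 − u) = u^3 + 5u^2 + 5u + 6.
The nonzero coefficients here are all positive, so for u > 0 every term is positive (or zero), and the constant term 6 is strictly positive.
So f is strictly positive on (-4, -2); no root exists in the interval.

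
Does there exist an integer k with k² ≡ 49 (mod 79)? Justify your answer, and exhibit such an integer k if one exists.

k = 72 works: 72² = 5184, and 5184 − 49 = 5135 = 65·79.

k = 72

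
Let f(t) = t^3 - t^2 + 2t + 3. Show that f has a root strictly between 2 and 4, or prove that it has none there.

No.

f(2) = 11 and f(4) = 59, both positive.
f'(t) = 3t^2 - 2t + 2 has discriminant (-2)² − 4·3·2 = -20 < 0, so f' has no real roots and is positive for every real t.
Hence f is strictly increasing on ℝ, and in particular on [2, 4]. A strictly monotone function with same-sign endpoint values stays positive on the whole interval, so f has no zero in (2, 4).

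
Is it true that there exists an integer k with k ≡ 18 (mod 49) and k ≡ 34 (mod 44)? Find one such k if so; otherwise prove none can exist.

k = 606

The moduli 49 and 44 are coprime, so by the Chinese Remainder Theorem a unique solution modulo 2156 exists.
Write k = 18 + 49t and require 18 + 49t ≡ 34 (mod 44), i.e. 49t ≡ 16 (mod 44).
49 ≡ 5 (mod 44), so this reads 5t ≡ 16 (mod 44). Note 5·9 = 45 ≡ 1 (mod 44) (as 45 − 1 = 1·44), so 5⁻¹ ≡ 9.
Therefore t ≡ 9·16 = 144 ≡ 12 (mod 44).
Taking t = 12 gives k = 18 + 49·12 = 606.
Check: 606 mod 49 = 18, 606 mod 44 = 34. ✓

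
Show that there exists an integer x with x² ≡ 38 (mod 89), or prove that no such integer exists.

No such integer exists.

89 is prime, so by Euler's criterion 38 is a square mod 89 iff 38^((89−1)/2) = 38^44 ≡ 1 (mod 89).
Squaring successively (mod 89): 38^2 = 1444 ≡ 20; 38^4 ≡ 20² = 400 ≡ 44; 38^8 ≡ 44² = 1936 ≡ 67; 38^16 ≡ 67² = 4489 ≡ 39; 38^32 ≡ 39² = 1521 ≡ 8.
Since 44 = 32 + 8 + 4, 38^44 ≡ 8 · 67 · 44; multiplying out mod 89: 8·67 = 536 ≡ 2, then 2·44 = 88 ≡ 88. Thus 38^44 ≡ 88 ≡ −1 (mod 89).
By Euler's criterion 38 is a quadratic non-residue mod 89: no x satisfies x² ≡ 38 (mod 89).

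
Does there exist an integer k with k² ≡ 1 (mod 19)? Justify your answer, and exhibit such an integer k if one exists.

Take k = 1. Then 1² = 1, and since 0 ≤ 1 < 19 this is already reduced: 1² ≡ 1 (mod 19).

k = 1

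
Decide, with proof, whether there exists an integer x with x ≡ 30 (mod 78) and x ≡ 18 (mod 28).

Here gcd(78, 28) = 2, and both 30 and 18 leave remainder 0 mod 2, so the system is consistent.
Step through x = 30, 30 + 78, 30 + 2·78, …: the values 30, 108, 186 reduce mod 28 to 2, 24, 18. The value 186 hits 18.
Indeed 186 ≡ 30 (mod 78) and 186 ≡ 18 (mod 28).

x = 186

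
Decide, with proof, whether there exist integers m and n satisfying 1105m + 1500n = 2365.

Every value of 1105m + 1500n is a multiple of gcd(1105, 1500) = 5; since 5 ∣ 2365, solutions exist.
Dividing through by 5 reduces the equation to 221m + 300n = 473.
Dividing repeatedly: 300 = 1·221 + 79, 221 = 2·79 + 63, 79 = 1·63 + 16, 63 = 3·16 + 15, 16 = 1·15 + 1, 15 = 15·1 + 0.
Back-substituting, 1 = 16 − 1·15 = 16 − (63 − 3·16) = −63 + 4·16 = −63 + 4·(79 − 1·63) = 4·79 − 5·63 = 4·79 − 5·(221 − 2·79) = −5·221 + 14·79 = −5·221 + 14·(300 − 1·221) = 14·300 − 19·221; that is, 221·(-19) + 300·14 = 1.
Scaling by 473 gives the particular solution (m, n) = (-8987, 6622).
Adding 30·300 to m and subtracting 30·221 from n gives the tidier solution (13, -8).
Check: 1105·13 + 1500·(-8) = 14365 − 12000 = 2365. ✓

m = 13, n = -8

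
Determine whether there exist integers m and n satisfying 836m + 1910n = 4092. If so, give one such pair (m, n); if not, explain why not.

m = 407, n = -176

Since gcd(836, 1910) = 2 and 4092 = 2·2046, Bézout's identity guarantees a solution.
Dividing through by 2 reduces the equation to 418m + 955n = 2046.
Euclidean algorithm: 955 = 2·418 + 119, 418 = 3·119 + 61, 119 = 1·61 + 58, 61 = 1·58 + 3, 58 = 19·3 + 1, 3 = 3·1 + 0.
Unwinding: 1 = 58 − 19·3 = 58 − 19·(61 − 1·58) = −19·61 + 20·58 = −19·61 + 20·(119 − 1·61) = 20·119 − 39·61 = 20·119 − 39·(418 − 3·119) = −39·418 + 137·119 = −39·418 + 137·(955 − 2·418) = 137·955 − 313·418, i.e. 418·(-313) + 955·137 = 1.
Times 2046: 418·(-640398) + 955·280302 = 2046, so (-640398, 280302) solves it.
Shifting by a multiple of (955, −418) keeps it a solution: m = -640398 + 671·955 = 407, n = 280302 − 671·418 = -176.
Check: 836·407 + 1910·(-176) = 340252 − 336160 = 4092. ✓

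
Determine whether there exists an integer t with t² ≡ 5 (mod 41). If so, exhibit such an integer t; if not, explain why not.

t = 13 works: 13² = 169, and 169 − 5 = 164 = 4·41.

t = 13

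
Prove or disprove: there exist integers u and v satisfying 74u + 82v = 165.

There are no such integers.

gcd(74, 82) = 2, so every integer of the form 74u + 82v is a multiple of 2.
But 165 = 2·82 + 1, so 2 ∤ 165.
Therefore 74u + 82v = 165 has no solution in integers.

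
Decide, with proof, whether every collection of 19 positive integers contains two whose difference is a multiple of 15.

Each integer lies in one of the 15 residue classes modulo 15.
Since 19 > 15, two of the 19 integers must share a residue class by the pigeonhole principle; call them a and b.
Equal remainders mean a − b ≡ 0 (mod 15), so 15 divides their difference.

True.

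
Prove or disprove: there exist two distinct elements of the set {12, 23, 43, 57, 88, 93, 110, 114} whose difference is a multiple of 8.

No, no such pair exists.

Reduce each element modulo 8: 12↦4, 23↦7, 43↦3, 57↦1, 88↦0, 93↦5, 110↦6, 114↦2.
These 8 residues are pairwise different, hence no difference of two elements is divisible by 8.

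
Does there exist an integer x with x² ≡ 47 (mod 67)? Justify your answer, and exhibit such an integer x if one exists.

x = 28

x = 28 works: 28² = 784, and 784 − 47 = 737 = 11·67.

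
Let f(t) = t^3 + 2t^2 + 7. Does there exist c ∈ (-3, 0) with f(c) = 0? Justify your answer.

Yes, such a c exists.

f(-3) = -2 and f(0) = 7, which have opposite signs.
As a polynomial, f is continuous on every closed interval.
The Intermediate Value Theorem then guarantees some c ∈ (-3, 0) with f(c) = 0.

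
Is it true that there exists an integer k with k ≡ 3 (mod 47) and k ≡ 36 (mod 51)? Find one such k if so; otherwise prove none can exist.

k = 1413

Since 47 and 51 share no common factor, CRT says the pair of congruences has a solution (unique mod 2397).
Write k = 3 + 47t and require 3 + 47t ≡ 36 (mod 51), i.e. 47t ≡ 33 (mod 51).
Invert 47 mod 51 by the Euclidean algorithm: 51 = 1·47 + 4, 47 = 11·4 + 3, 4 = 1·3 + 1, 3 = 3·1 + 0; back-substituting, 1 = 4 − 1·3 = 4 − (47 − 11·4) = −47 + 12·4 = −47 + 12·(51 − 1·47) = 12·51 − 13·47. Hence 47·(-13) ≡ 1, so 47⁻¹ ≡ -13 ≡ 38 (mod 51).
Multiplying by 38: t ≡ 38·33 = 1254 ≡ 30 (mod 51).
With t = 30: k = 3 + 47·30 = 1413.
Check: 1413 mod 47 = 3, 1413 mod 51 = 36. ✓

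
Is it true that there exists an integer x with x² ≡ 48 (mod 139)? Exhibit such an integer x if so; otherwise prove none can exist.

No, no such integer exists.

Apply Euler's criterion with the prime 139: 48 is a quadratic residue iff 48^69 ≡ 1 (mod 139), and a non-residue iff it is ≡ −1.
Repeated squaring mod 139: 48^2 = 2304 ≡ 80; 48^4 ≡ 80² = 6400 ≡ 6; 48^8 ≡ 6² = 36 ≡ 36; 48^16 ≡ 36² = 1296 ≡ 45; 48^32 ≡ 45² = 2025 ≡ 79; 48^64 ≡ 79² = 6241 ≡ 125.
Since 69 = 64 + 4 + 1, 48^69 ≡ 125 · 6 · 48; multiplying out mod 139: 125·6 = 750 ≡ 55, then 55·48 = 2640 ≡ 138. Thus 48^69 ≡ 138 ≡ −1 (mod 139).
The value −1 means 48 is a non-residue modulo 139, so x² ≡ 48 (mod 139) is impossible.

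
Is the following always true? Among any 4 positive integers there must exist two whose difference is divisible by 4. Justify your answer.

No; for instance {7, 8, 9, 10} is a counterexample.

Take the 4 consecutive integers 7, 8, 9, 10: their residues mod 4 are all distinct because 4 ≤ 4.
Any two of them differ by at most 3 < 4 and by at least 1, so no difference is a multiple of 4.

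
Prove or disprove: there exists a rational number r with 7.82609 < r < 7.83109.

r = 227/29

Multiplying by 29: 29·7.82609 = 226.95661 and 29·7.83109 = 227.10161, so the integer 227 lies strictly between them.
So r = 227/29 works: it is a ratio of integers, and dividing 29·7.82609 < 227 < 29·7.83109 through by 29 gives 7.82609 < 227/29 < 7.83109.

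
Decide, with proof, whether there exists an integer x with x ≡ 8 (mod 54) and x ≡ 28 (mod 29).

Since 54 and 29 share no common factor, CRT says the pair of congruences has a solution (unique mod 1566).
Write x = 8 + 54t and require 8 + 54t ≡ 28 (mod 29), i.e. 54t ≡ 20 (mod 29).
54 ≡ 25 (mod 29), so this reads 25t ≡ 20 (mod 29). Note 25·7 = 175 ≡ 1 (mod 29) (as 175 − 1 = 6·29), so 25⁻¹ ≡ 7.
Multiplying by 7: t ≡ 7·20 = 140 ≡ 24 (mod 29).
With t = 24: x = 8 + 54·24 = 1304.
Verify: 1304 = 24·54 + 8 and 1304 = 44·29 + 28. ✓

x = 1304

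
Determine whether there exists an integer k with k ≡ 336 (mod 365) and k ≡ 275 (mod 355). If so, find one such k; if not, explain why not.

Reduce both congruences modulo 5, which divides 365 and 355: they say k ≡ 336 (mod 5) and k ≡ 275 (mod 5).
But 336 mod 5 = 1 while 275 mod 5 = 0, a contradiction.
So no integer satisfies both congruences.

No, no such integer exists.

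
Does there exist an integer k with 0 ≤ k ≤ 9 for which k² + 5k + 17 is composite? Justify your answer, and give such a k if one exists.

At k = 9: 9² + 5·9 + 17 = 143 = 11·13, which is composite.

k = 9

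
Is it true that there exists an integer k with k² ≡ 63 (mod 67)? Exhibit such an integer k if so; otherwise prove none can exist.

No such integer exists.

67 is prime, so by Euler's criterion 63 is a square mod 67 iff 63^((67−1)/2) = 63^33 ≡ 1 (mod 67).
Squaring successively (mod 67): 63^2 = 3969 ≡ 16; 63^4 ≡ 16² = 256 ≡ 55; 63^8 ≡ 55² = 3025 ≡ 10; 63^16 ≡ 10² = 100 ≡ 33; 63^32 ≡ 33² = 1089 ≡ 17.
Since 33 = 32 + 1, 63^33 ≡ 17 · 63; multiplying out mod 67: 17·63 = 1071 ≡ 66. Thus 63^33 ≡ 66 ≡ −1 (mod 67).
The value −1 means 63 is a non-residue modulo 67, so k² ≡ 63 (mod 67) is impossible.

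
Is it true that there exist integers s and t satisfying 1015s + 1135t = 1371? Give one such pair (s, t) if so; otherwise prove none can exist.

No such integers exist.

Both 1015 and 1135 are divisible by gcd(1015, 1135) = 5, hence so is any combination 1015s + 1135t.
But 1371 is not a multiple of 5 (it leaves remainder 1).
Therefore 1015s + 1135t = 1371 has no solution in integers.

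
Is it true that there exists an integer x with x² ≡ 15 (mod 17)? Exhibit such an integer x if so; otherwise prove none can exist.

x = 7

Take x = 7. Then 7² = 49 = 2·17 + 15, so 7² ≡ 15 (mod 17).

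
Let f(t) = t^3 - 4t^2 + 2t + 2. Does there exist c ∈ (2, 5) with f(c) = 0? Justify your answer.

f(2) = -2 and f(5) = 37, which have opposite signs.
Since f is a polynomial it is continuous on [2, 5].
By the Intermediate Value Theorem f must vanish at some point of (2, 5).

Yes, such a c exists.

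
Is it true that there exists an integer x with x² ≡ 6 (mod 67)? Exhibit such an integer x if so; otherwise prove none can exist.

x = 26

x = 26 works: 26² = 676, and 676 − 6 = 670 = 10·67.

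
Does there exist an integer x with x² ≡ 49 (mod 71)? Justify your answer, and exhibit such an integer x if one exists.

x = 7

Take x = 7. Then 7² = 49, and since 0 ≤ 49 < 71 this is already reduced: 7² ≡ 49 (mod 71).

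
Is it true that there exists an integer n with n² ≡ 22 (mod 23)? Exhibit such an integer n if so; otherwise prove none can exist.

23 is prime, so by Euler's criterion 22 is a square mod 23 iff 22^((23−1)/2) = 22^11 ≡ 1 (mod 23).
Repeated squaring mod 23: 22^2 = 484 ≡ 1; 22^4 ≡ 1² = 1 ≡ 1; 22^8 ≡ 1² = 1 ≡ 1.
Since 11 = 8 + 2 + 1, 22^11 ≡ 1 · 1 · 22; multiplying out mod 23: 1·1 = 1 ≡ 1, then 1·22 = 22 ≡ 22. Thus 22^11 ≡ 22 ≡ −1 (mod 23).
By Euler's criterion 22 is a quadratic non-residue mod 23: no n satisfies n² ≡ 22 (mod 23).

No such integer exists.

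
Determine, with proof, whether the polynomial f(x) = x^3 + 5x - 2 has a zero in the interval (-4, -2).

No such root exists.

f(-4) = -86 and f(-2) = -20, both negative.
The derivative f'(x) = 3x^2 + 5 is a quadratic with discriminant 0² − 4·3·5 = -60 < 0; it never vanishes, so it is always positive (sign of the leading coefficient).
So f is strictly increasing; between -4 and -2 its values lie between f(-4) = -86 and f(-2) = -20, all negative. Therefore f has no root in (-4, -2).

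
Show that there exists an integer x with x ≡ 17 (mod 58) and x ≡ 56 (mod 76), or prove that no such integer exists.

No, no such integer exists.

gcd(58, 76) = 2. If x ≡ 17 (mod 58) and x ≡ 56 (mod 76), then x ≡ 17 (mod 2) and x ≡ 56 (mod 2).
These are incompatible: 17 − 56 = -39 is not divisible by 2.
Hence the system has no solution.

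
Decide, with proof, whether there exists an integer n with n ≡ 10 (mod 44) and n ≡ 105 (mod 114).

gcd(44, 114) = 2. If n ≡ 10 (mod 44) and n ≡ 105 (mod 114), then n ≡ 10 (mod 2) and n ≡ 105 (mod 2).
But 10 mod 2 = 0 while 105 mod 2 = 1, a contradiction.
Therefore no such n exists.

There is no such integer.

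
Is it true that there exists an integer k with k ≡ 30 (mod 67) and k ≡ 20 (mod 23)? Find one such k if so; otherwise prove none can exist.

k = 365

The moduli 67 and 23 are coprime, so by the Chinese Remainder Theorem a unique solution modulo 1541 exists.
Write k = 30 + 67t and require 30 + 67t ≡ 20 (mod 23), i.e. 67t ≡ 13 (mod 23).
67 ≡ 21 (mod 23), so this reads 21t ≡ 13 (mod 23). Since 21·11 = 231 = 10·23 + 1, the inverse of 21 mod 23 is 11.
Multiplying by 11: t ≡ 11·13 = 143 ≡ 5 (mod 23).
Taking t = 5 gives k = 30 + 67·5 = 365.
Verify: 365 = 5·67 + 30 and 365 = 15·23 + 20. ✓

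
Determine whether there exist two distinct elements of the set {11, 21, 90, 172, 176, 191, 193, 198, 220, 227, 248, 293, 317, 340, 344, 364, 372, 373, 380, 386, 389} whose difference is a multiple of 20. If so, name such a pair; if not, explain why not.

11 mod 20 = 11 and 191 mod 20 = 11, so 191 − 11 = 180 = 9·20.

Yes: 11 and 191.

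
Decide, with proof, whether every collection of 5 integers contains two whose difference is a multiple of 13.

No, the set {21, 22, 23, 24, 25} is a counterexample.

Take the 5 consecutive integers 21, 22, …, 25: their residues mod 13 are all distinct because 5 ≤ 13.
Any two of them differ by at most 4 < 13 and by at least 1, so no difference is a multiple of 13.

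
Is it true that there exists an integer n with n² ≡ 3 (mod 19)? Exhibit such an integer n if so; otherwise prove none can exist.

Computing n² mod 19 for n = 0, 1, …, 9 (enough, by the symmetry n ↦ 19 − n) gives 0, 1, 4, 9, 16, 6, 17, 11, 7, 5.
So the quadratic residues mod 19 are {0, 1, 4, 5, 6, 7, 9, 11, 16, 17}, and 3 is not among them.
Hence no integer n has n² ≡ 3 (mod 19).

No, no such integer exists.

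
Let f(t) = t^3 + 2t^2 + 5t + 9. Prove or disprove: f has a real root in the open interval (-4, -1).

f(-4) = -43 and f(-1) = 5, which have opposite signs.
As a polynomial, f is continuous on every closed interval.
By the Intermediate Value Theorem f must vanish at some point of (-4, -1).

Yes, f has a root in the interval.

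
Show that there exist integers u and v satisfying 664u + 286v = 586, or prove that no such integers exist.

gcd(664, 286) = 2, and 2 divides 586, so integer solutions exist.
Dividing through by 2 reduces the equation to 332u + 143v = 293.
Dividing repeatedly: 332 = 2·143 + 46, 143 = 3·46 + 5, 46 = 9·5 + 1, 5 = 5·1 + 0.
Unwinding: 1 = 46 − 9·5 = 46 − 9·(143 − 3·46) = −9·143 + 28·46 = −9·143 + 28·(332 − 2·143) = 28·332 − 65·143, i.e. 332·28 + 143·(-65) = 1.
Times 293: 332·8204 + 143·(-19045) = 293, so (8204, -19045) solves it.
Subtracting 57·143 from u and adding 57·332 to v gives the tidier solution (53, -121).
Check: 664·53 + 286·(-121) = 35192 − 34606 = 586. ✓

u = 53, v = -121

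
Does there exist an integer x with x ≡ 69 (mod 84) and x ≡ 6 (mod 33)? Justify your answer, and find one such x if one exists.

x = 237

gcd(84, 33) = 3. A simultaneous solution exists iff 69 ≡ 6 (mod 3); here 69 mod 3 = 0 = 6 mod 3, so it does.
Step through x = 69, 69 + 84, 69 + 2·84, …: the values 69, 153, 237 reduce mod 33 to 3, 21, 6. The value 237 hits 6.
Check: 237 mod 84 = 69, 237 mod 33 = 6. ✓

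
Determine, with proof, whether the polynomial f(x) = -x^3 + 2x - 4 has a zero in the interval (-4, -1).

f(-4) = 52 and f(-1) = -5, which have opposite signs.
f is continuous everywhere (it is a polynomial), in particular on [-4, -1].
By the Intermediate Value Theorem f must vanish at some point of (-4, -1).

Yes, f has a root in the interval.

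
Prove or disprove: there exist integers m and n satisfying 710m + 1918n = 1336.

m = 37, n = -13

Every value of 710m + 1918n is a multiple of gcd(710, 1918) = 2; since 2 ∣ 1336, solutions exist.
Dividing through by 2 reduces the equation to 355m + 959n = 668.
Euclidean algorithm: 959 = 2·355 + 249, 355 = 1·249 + 106, 249 = 2·106 + 37, 106 = 2·37 + 32, 37 = 1·32 + 5, 32 = 6·5 + 2, 5 = 2·2 + 1, 2 = 2·1 + 0.
Working back up the chain: 1 = 5 − 2·2 = 5 − 2·(32 − 6·5) = −2·32 + 13·5 = −2·32 + 13·(37 − 1·32) = 13·37 − 15·32 = 13·37 − 15·(106 − 2·37) = −15·106 + 43·37 = −15·106 + 43·(249 − 2·106) = 43·249 − 101·106 = 43·249 − 101·(355 − 1·249) = −101·355 + 144·249 = −101·355 + 144·(959 − 2·355) = 144·959 − 389·355. So 355·(-389) + 959·144 = 1.
Times 668: 355·(-259852) + 959·96192 = 668, so (-259852, 96192) solves it.
Shifting by a multiple of (959, −355) keeps it a solution: m = -259852 + 271·959 = 37, n = 96192 − 271·355 = -13.
Indeed 710·37 + 1918·(-13) = 26270 − 24934 = 1336.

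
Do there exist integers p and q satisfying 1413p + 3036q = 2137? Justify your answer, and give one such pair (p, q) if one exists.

Both 1413 and 3036 are divisible by gcd(1413, 3036) = 3, hence so is any combination 1413p + 3036q.
But 2137 = 3·712 + 1, so 3 ∤ 2137.
Hence no integers p, q satisfy the equation.

There are no such integers.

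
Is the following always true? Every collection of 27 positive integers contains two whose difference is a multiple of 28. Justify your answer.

Take the 27 consecutive integers 71, 72, …, 97: their residues mod 28 are all distinct because 27 ≤ 28.
Any two of them differ by at most 26 < 28 and by at least 1, so no difference is a multiple of 28.

No, the set {71, 72, 73, 74, 75, 76, 77, 78, 79, 80, 81, 82, 83, 84, 85, 86, 87, 88, 89, 90, 91, 92, 93, 94, 95, 96, 97} is a counterexample.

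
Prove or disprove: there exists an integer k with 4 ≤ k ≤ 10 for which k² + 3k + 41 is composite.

k = 10

At k = 10: 10² + 3·10 + 41 = 171 = 3·57, which is composite.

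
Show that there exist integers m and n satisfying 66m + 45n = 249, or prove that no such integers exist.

m = 14, n = -15

Since gcd(66, 45) = 3 and 249 = 3·83, Bézout's identity guarantees a solution.
Dividing through by 3 reduces the equation to 22m + 15n = 83.
Dividing repeatedly: 22 = 1·15 + 7, 15 = 2·7 + 1, 7 = 7·1 + 0.
Unwinding: 1 = 15 − 2·7 = 15 − 2·(22 − 1·15) = −2·22 + 3·15, i.e. 22·(-2) + 15·3 = 1.
Multiplying through by 83: m = (-2)·83 = -166, n = 3·83 = 249 is a solution.
Shifting by a multiple of (15, −22) keeps it a solution: m = -166 + 12·15 = 14, n = 249 − 12·22 = -15.
Check: 66·14 + 45·(-15) = 924 − 675 = 249. ✓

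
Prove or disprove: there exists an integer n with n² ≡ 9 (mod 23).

Take n = 20. Then 20² = 400 = 17·23 + 9, so 20² ≡ 9 (mod 23).

n = 20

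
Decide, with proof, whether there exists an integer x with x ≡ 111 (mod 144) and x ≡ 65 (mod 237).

Reduce both congruences modulo 3, which divides 144 and 237: they say x ≡ 111 (mod 3) and x ≡ 65 (mod 3).
But 111 mod 3 = 0 while 65 mod 3 = 2, a contradiction.
So no integer satisfies both congruences.

No, no such integer exists.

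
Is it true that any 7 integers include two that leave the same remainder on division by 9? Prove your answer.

Try 7 consecutive integers, 34, 35, …, 40. Their remainders mod 9 are 7, 8, 0, 1, 2, 3, 4 — pairwise different, as any 7 ≤ 9 consecutive integers have distinct residues.
So no two of them leave the same remainder on division by 9; the claim fails for this set.

No; for instance {34, 35, 36, 37, 38, 39, 40} is a counterexample.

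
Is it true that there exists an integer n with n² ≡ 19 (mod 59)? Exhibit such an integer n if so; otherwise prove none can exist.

n = 45

Take n = 45. Then 45² = 2025 = 34·59 + 19, so 45² ≡ 19 (mod 59).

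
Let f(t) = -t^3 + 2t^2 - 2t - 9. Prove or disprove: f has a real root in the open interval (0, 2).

Evaluate at the endpoints: f(0) = -9, f(2) = -13 — same sign (negative).
f'(t) = -3t^2 + 4t - 2 has discriminant 4² − 4·(-3)·(-2) = -8 < 0, so f' has no real roots and is negative for every real t.
So f is strictly decreasing; between 0 and 2 its values lie between f(0) = -9 and f(2) = -13, all negative. Therefore f has no root in (0, 2).

No such root exists.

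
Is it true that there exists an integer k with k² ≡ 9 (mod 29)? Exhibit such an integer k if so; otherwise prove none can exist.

Take k = 3. Then 3² = 9, and since 0 ≤ 9 < 29 this is already reduced: 3² ≡ 9 (mod 29).

k = 3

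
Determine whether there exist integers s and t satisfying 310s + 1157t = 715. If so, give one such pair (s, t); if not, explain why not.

Since gcd(310, 1157) = 1, every integer is an integer combination of 310 and 1157.
Dividing repeatedly: 1157 = 3·310 + 227, 310 = 1·227 + 83, 227 = 2·83 + 61, 83 = 1·61 + 22, 61 = 2·22 + 17, 22 = 1·17 + 5, 17 = 3·5 + 2, 5 = 2·2 + 1, 2 = 2·1 + 0.
Working back up the chain: 1 = 5 − 2·2 = 5 − 2·(17 − 3·5) = −2·17 + 7·5 = −2·17 + 7·(22 − 1·17) = 7·22 − 9·17 = 7·22 − 9·(61 − 2·22) = −9·61 + 25·22 = −9·61 + 25·(83 − 1·61) = 25·83 − 34·61 = 25·83 − 34·(227 − 2·83) = −34·227 + 93·83 = −34·227 + 93·(310 − 1·227) = 93·310 − 127·227 = 93·310 − 127·(1157 − 3·310) = −127·1157 + 474·310. So 310·474 + 1157·(-127) = 1.
Times 715: 310·338910 + 1157·(-90805) = 715, so (338910, -90805) solves it.
The general solution is s = 338910 + 1157k, t = -90805 − 310k; taking k = -292 gives the smaller pair s = 1066, t = -285.
Indeed 310·1066 + 1157·(-285) = 330460 − 329745 = 715.

s = 1066, t = -285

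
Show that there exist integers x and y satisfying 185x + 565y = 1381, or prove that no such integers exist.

Both 185 and 565 are divisible by gcd(185, 565) = 5, hence so is any combination 185x + 565y.
But 1381 is not a multiple of 5 (it leaves remainder 1).
Therefore 185x + 565y = 1381 has no solution in integers.

No, no such integers exist.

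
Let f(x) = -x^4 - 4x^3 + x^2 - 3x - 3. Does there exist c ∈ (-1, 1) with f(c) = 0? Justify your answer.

f(-1) = 4 and f(1) = -10, which have opposite signs.
As a polynomial, f is continuous on every closed interval.
So by the Intermediate Value Theorem there is a c strictly between -1 and 1 with f(c) = 0.

Such a root exists.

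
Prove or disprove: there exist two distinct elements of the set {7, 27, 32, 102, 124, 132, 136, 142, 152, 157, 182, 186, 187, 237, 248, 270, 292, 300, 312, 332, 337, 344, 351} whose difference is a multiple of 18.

Reduce each element mod 18: 7↦7, 27↦9, 32↦14, 102↦12, 124↦16, 132↦6, 136↦10, 142↦16, 152↦8, 157↦13, 182↦2, 186↦6, 187↦7, 237↦3, 248↦14, 270↦0, 292↦4, 300↦12, 312↦6, 332↦8, 337↦13, 344↦2, 351↦9. The residue 7 repeats (at 7 and 187), and 187 − 7 = 180 = 10·18.

Yes: 7 and 187.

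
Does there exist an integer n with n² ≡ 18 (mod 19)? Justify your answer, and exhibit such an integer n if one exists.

Since (19 − n)² ≡ n² (mod 19), it suffices to square n = 0, 1, …, 9: the residues are 0, 1, 4, 9, 16, 6, 17, 11, 7, 5.
So the quadratic residues mod 19 are {0, 1, 4, 5, 6, 7, 9, 11, 16, 17}, and 18 is not among them.
Therefore n² ≡ 18 (mod 19) has no solution.

No such integer exists.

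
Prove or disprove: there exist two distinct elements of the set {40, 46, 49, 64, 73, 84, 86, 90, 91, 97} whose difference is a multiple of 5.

40 mod 5 = 0 and 90 mod 5 = 0, so 90 − 40 = 50 = 10·5.

Yes: 40 and 90.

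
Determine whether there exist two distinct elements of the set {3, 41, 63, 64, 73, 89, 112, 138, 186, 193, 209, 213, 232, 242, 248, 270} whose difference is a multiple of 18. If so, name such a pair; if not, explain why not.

Two integers differ by a multiple of 18 exactly when they have the same residue mod 18. The residues are 3↦3, 41↦5, 63↦9, 64↦10, 73↦1, 89↦17, 112↦4, 138↦12, 186↦6, 193↦13, 209↦11, 213↦15, 232↦16, 242↦8, 248↦14, 270↦0.
No residue repeats among the 16 elements, so no pair has difference ≡ 0 (mod 18).

No such pair exists.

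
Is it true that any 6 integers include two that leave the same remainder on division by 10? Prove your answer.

Try 6 consecutive integers, 46, 47, …, 51. Their remainders mod 10 are 6, 7, 8, 9, 0, 1 — pairwise different, as any 6 ≤ 10 consecutive integers have distinct residues.
So no two of them leave the same remainder on division by 10; the claim fails for this set.

No; for instance {46, 47, 48, 49, 50, 51} is a counterexample.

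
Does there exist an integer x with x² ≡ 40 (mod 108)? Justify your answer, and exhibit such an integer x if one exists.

x = 38

Take x = 38. Then 38² = 1444 = 13·108 + 40, so 38² ≡ 40 (mod 108).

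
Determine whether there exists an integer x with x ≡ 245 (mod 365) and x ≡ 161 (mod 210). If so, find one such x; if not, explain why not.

gcd(365, 210) = 5. If x ≡ 245 (mod 365) and x ≡ 161 (mod 210), then x ≡ 245 (mod 5) and x ≡ 161 (mod 5).
However 245 ≡ 0 and 161 ≡ 1 (mod 5), and 0 ≠ 1.
So no integer satisfies both congruences.

No such integer exists.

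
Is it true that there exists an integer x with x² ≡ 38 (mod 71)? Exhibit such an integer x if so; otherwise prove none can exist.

x = 40

x = 40 works: 40² = 1600, and 1600 − 38 = 1562 = 22·71.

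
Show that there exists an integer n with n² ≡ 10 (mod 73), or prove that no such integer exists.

No such integer exists.

73 is prime, so by Euler's criterion 10 is a square mod 73 iff 10^((73−1)/2) = 10^36 ≡ 1 (mod 73).
Repeated squaring mod 73: 10^2 = 100 ≡ 27; 10^4 ≡ 27² = 729 ≡ 72; 10^8 ≡ 72² = 5184 ≡ 1; 10^16 ≡ 1² = 1 ≡ 1; 10^32 ≡ 1² = 1 ≡ 1.
Since 36 = 32 + 4, 10^36 ≡ 1 · 72; multiplying out mod 73: 1·72 = 72 ≡ 72. Thus 10^36 ≡ 72 ≡ −1 (mod 73).
By Euler's criterion 10 is a quadratic non-residue mod 73: no n satisfies n² ≡ 10 (mod 73).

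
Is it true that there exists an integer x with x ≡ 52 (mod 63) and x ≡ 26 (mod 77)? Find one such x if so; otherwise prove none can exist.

gcd(63, 77) = 7. If x ≡ 52 (mod 63) and x ≡ 26 (mod 77), then x ≡ 52 (mod 7) and x ≡ 26 (mod 7).
However 52 ≡ 3 and 26 ≡ 5 (mod 7), and 3 ≠ 5.
So no integer satisfies both congruences.

No, no such integer exists.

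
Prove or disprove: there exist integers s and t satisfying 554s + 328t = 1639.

There are no such integers.

Both 554 and 328 are divisible by gcd(554, 328) = 2, hence so is any combination 554s + 328t.
But 1639 is not a multiple of 2 (it leaves remainder 1).
Therefore 554s + 328t = 1639 has no solution in integers.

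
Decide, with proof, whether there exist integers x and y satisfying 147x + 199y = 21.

x = 57, y = -42

Since gcd(147, 199) = 1, every integer is an integer combination of 147 and 199.
Euclidean algorithm: 199 = 1·147 + 52, 147 = 2·52 + 43, 52 = 1·43 + 9, 43 = 4·9 + 7, 9 = 1·7 + 2, 7 = 3·2 + 1, 2 = 2·1 + 0.
Working back up the chain: 1 = 7 − 3·2 = 7 − 3·(9 − 1·7) = −3·9 + 4·7 = −3·9 + 4·(43 − 4·9) = 4·43 − 19·9 = 4·43 − 19·(52 − 1·43) = −19·52 + 23·43 = −19·52 + 23·(147 − 2·52) = 23·147 − 65·52 = 23·147 − 65·(199 − 1·147) = −65·199 + 88·147. So 147·88 + 199·(-65) = 1.
Times 21: 147·1848 + 199·(-1365) = 21, so (1848, -1365) solves it.
The general solution is x = 1848 + 199k, y = -1365 − 147k; taking k = -9 gives the smaller pair x = 57, y = -42.
Indeed 147·57 + 199·(-42) = 8379 − 8358 = 21.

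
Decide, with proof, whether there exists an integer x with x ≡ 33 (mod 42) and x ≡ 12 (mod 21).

gcd(42, 21) = 21. A simultaneous solution exists iff 33 ≡ 12 (mod 21); here 33 mod 21 = 12 = 12 mod 21, so it does.
The smallest candidate x = 33 works directly: 33 ≡ 12 (mod 21).
Check: 33 mod 42 = 33, 33 mod 21 = 12. ✓

x = 33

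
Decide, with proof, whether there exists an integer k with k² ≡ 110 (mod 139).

No such integer exists.

Apply Euler's criterion with the prime 139: 110 is a quadratic residue iff 110^69 ≡ 1 (mod 139), and a non-residue iff it is ≡ −1.
Squaring successively (mod 139): 110^2 = 12100 ≡ 7; 110^4 ≡ 7² = 49 ≡ 49; 110^8 ≡ 49² = 2401 ≡ 38; 110^16 ≡ 38² = 1444 ≡ 54; 110^32 ≡ 54² = 2916 ≡ 136; 110^64 ≡ 136² = 18496 ≡ 9.
Since 69 = 64 + 4 + 1, 110^69 ≡ 9 · 49 · 110; multiplying out mod 139: 9·49 = 441 ≡ 24, then 24·110 = 2640 ≡ 138. Thus 110^69 ≡ 138 ≡ −1 (mod 139).
By Euler's criterion 110 is a quadratic non-residue mod 139: no k satisfies k² ≡ 110 (mod 139).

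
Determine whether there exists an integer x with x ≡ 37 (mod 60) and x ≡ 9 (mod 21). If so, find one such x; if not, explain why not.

Both moduli are multiples of 3 = gcd(60, 21), so any solution would satisfy x ≡ 37 and x ≡ 9 modulo 3 simultaneously.
However 37 ≡ 1 and 9 ≡ 0 (mod 3), and 1 ≠ 0.
Hence the system has no solution.

No such integer exists.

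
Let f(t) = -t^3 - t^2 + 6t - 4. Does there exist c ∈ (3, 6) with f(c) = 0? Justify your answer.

The endpoint values f(3) = -22 and f(6) = -220 are both negative. Claim: f(t) < 0 for every t in (3, 6).
Substitute t = 3 + u, where 0 < u < 3 on the interval. Expanding, f(3 + u) = -u^3 - 10u^2 - 27u - 22.
The nonzero coefficients here are all negative, so for u > 0 every term is negative (or zero), and the constant term -22 is strictly negative.
So f is strictly negative on (3, 6); no root exists in the interval.

No.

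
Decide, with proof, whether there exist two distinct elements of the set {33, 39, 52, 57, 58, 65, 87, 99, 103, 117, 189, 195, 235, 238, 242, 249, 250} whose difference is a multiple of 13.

The pair (33, 189) works.

33 mod 13 = 7 and 189 mod 13 = 7, so 189 − 33 = 156 = 12·13.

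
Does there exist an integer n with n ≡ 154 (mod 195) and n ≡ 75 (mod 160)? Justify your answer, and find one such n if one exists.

gcd(195, 160) = 5. If n ≡ 154 (mod 195) and n ≡ 75 (mod 160), then n ≡ 154 (mod 5) and n ≡ 75 (mod 5).
But 154 mod 5 = 4 while 75 mod 5 = 0, a contradiction.
Therefore no such n exists.

There is no such integer.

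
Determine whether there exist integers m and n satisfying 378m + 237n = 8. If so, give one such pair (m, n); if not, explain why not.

Any value of 378m + 237n is a multiple of gcd(378, 237) = 3.
However 8 leaves remainder 2 on division by 3.
Hence no integers m, n satisfy the equation.

No such integers exist.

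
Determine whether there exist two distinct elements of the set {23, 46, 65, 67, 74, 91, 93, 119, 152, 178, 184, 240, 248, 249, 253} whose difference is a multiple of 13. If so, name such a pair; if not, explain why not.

65 and 91 are such a pair.

65 mod 13 = 0 and 91 mod 13 = 0, so 91 − 65 = 26 = 2·13.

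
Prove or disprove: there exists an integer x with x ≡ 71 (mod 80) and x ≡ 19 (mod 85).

gcd(80, 85) = 5. If x ≡ 71 (mod 80) and x ≡ 19 (mod 85), then x ≡ 71 (mod 5) and x ≡ 19 (mod 5).
These are incompatible: 71 − 19 = 52 is not divisible by 5.
Therefore no such x exists.

No, no such integer exists.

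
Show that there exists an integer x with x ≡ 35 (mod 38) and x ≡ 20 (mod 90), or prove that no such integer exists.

gcd(38, 90) = 2. If x ≡ 35 (mod 38) and x ≡ 20 (mod 90), then x ≡ 35 (mod 2) and x ≡ 20 (mod 2).
However 35 ≡ 1 and 20 ≡ 0 (mod 2), and 1 ≠ 0.
Therefore no such x exists.

There is no such integer.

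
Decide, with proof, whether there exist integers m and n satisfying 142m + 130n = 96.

gcd(142, 130) = 2, and 2 divides 96, so integer solutions exist.
Dividing through by 2 reduces the equation to 71m + 65n = 48.
Euclidean algorithm: 71 = 1·65 + 6, 65 = 10·6 + 5, 6 = 1·5 + 1, 5 = 5·1 + 0.
Back-substituting, 1 = 6 − 1·5 = 6 − (65 − 10·6) = −65 + 11·6 = −65 + 11·(71 − 1·65) = 11·71 − 12·65; that is, 71·11 + 65·(-12) = 1.
Times 48: 71·528 + 65·(-576) = 48, so (528, -576) solves it.
The general solution is m = 528 + 65k, n = -576 − 71k; taking k = -8 gives the smaller pair m = 8, n = -8.
Indeed 142·8 + 130·(-8) = 1136 − 1040 = 96.

m = 8, n = -8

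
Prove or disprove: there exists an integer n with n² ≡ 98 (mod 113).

Take n = 95. Then 95² = 9025 = 79·113 + 98, so 95² ≡ 98 (mod 113).

n = 95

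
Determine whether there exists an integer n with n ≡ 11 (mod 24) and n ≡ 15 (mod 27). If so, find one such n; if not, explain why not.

gcd(24, 27) = 3. If n ≡ 11 (mod 24) and n ≡ 15 (mod 27), then n ≡ 11 (mod 3) and n ≡ 15 (mod 3).
However 11 ≡ 2 and 15 ≡ 0 (mod 3), and 2 ≠ 0.
So no integer satisfies both congruences.

There is no such integer.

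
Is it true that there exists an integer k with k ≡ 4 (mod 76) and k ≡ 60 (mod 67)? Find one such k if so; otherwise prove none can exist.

k = 2740

gcd(76, 67) = 1, so the Chinese Remainder Theorem guarantees exactly one residue class mod 5092 satisfying both.
Any solution of the first congruence is k = 4 + 76t; substituting into the second, 76t ≡ 60 − 4 ≡ 56 (mod 67).
76 ≡ 9 (mod 67), so this reads 9t ≡ 56 (mod 67). Invert 9 mod 67 by the Euclidean algorithm: 67 = 7·9 + 4, 9 = 2·4 + 1, 4 = 4·1 + 0; back-substituting, 1 = 9 − 2·4 = 9 − 2·(67 − 7·9) = −2·67 + 15·9. Hence 9·15 ≡ 1, so 9⁻¹ ≡ 15 (mod 67).
Multiplying by 15: t ≡ 15·56 = 840 ≡ 36 (mod 67).
With t = 36: k = 4 + 76·36 = 2740.
Verify: 2740 = 36·76 + 4 and 2740 = 40·67 + 60. ✓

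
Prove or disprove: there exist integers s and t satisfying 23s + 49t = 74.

Since gcd(23, 49) = 1, every integer is an integer combination of 23 and 49.
Dividing repeatedly: 49 = 2·23 + 3, 23 = 7·3 + 2, 3 = 1·2 + 1, 2 = 2·1 + 0.
Working back up the chain: 1 = 3 − 1·2 = 3 − (23 − 7·3) = −23 + 8·3 = −23 + 8·(49 − 2·23) = 8·49 − 17·23. So 23·(-17) + 49·8 = 1.
Times 74: 23·(-1258) + 49·592 = 74, so (-1258, 592) solves it.
Adding 26·49 to s and subtracting 26·23 from t gives the tidier solution (16, -6).
Indeed 23·16 + 49·(-6) = 368 − 294 = 74.

s = 16, t = -6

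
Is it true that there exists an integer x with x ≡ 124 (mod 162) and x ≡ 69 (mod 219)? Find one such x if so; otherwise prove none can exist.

No such integer exists.

gcd(162, 219) = 3. If x ≡ 124 (mod 162) and x ≡ 69 (mod 219), then x ≡ 124 (mod 3) and x ≡ 69 (mod 3).
However 124 ≡ 1 and 69 ≡ 0 (mod 3), and 1 ≠ 0.
So no integer satisfies both congruences.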